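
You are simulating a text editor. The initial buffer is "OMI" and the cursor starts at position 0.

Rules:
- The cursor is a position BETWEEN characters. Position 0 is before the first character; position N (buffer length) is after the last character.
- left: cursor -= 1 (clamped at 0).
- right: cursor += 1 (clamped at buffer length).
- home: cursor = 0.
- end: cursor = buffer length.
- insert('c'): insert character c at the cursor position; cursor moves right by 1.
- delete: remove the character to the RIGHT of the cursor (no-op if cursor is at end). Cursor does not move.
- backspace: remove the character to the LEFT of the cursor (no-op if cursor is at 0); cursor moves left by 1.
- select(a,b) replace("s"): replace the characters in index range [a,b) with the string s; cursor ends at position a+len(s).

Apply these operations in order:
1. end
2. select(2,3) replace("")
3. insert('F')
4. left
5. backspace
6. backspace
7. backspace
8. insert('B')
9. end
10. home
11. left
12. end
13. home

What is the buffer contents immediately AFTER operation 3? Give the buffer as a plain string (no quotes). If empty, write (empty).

After op 1 (end): buf='OMI' cursor=3
After op 2 (select(2,3) replace("")): buf='OM' cursor=2
After op 3 (insert('F')): buf='OMF' cursor=3

Answer: OMF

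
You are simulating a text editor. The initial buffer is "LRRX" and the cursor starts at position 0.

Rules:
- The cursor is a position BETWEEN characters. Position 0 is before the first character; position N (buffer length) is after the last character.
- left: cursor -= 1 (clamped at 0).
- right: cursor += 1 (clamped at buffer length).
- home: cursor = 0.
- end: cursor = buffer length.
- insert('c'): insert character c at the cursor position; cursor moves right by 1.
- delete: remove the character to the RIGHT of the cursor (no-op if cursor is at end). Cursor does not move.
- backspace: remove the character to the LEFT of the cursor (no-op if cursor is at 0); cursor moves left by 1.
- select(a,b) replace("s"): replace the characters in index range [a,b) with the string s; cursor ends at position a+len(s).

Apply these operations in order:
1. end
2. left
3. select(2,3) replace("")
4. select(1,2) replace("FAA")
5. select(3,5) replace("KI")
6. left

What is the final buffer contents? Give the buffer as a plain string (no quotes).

Answer: LFAKI

Derivation:
After op 1 (end): buf='LRRX' cursor=4
After op 2 (left): buf='LRRX' cursor=3
After op 3 (select(2,3) replace("")): buf='LRX' cursor=2
After op 4 (select(1,2) replace("FAA")): buf='LFAAX' cursor=4
After op 5 (select(3,5) replace("KI")): buf='LFAKI' cursor=5
After op 6 (left): buf='LFAKI' cursor=4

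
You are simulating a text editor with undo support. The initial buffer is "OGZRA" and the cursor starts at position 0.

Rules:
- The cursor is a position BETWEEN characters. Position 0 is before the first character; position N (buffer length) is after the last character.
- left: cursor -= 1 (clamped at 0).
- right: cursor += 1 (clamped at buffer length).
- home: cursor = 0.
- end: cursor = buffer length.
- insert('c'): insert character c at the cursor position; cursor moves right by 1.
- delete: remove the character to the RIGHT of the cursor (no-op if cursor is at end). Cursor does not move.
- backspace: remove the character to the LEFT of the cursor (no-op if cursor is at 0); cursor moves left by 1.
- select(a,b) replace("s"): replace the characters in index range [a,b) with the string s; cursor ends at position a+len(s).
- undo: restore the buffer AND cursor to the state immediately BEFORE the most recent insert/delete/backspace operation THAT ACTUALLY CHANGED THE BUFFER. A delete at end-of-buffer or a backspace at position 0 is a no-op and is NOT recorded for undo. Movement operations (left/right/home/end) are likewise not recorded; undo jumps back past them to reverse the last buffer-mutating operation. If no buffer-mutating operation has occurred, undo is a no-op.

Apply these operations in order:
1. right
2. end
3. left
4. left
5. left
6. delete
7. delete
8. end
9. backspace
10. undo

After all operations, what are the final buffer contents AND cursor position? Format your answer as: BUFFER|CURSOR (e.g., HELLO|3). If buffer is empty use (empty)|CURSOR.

Answer: OGA|3

Derivation:
After op 1 (right): buf='OGZRA' cursor=1
After op 2 (end): buf='OGZRA' cursor=5
After op 3 (left): buf='OGZRA' cursor=4
After op 4 (left): buf='OGZRA' cursor=3
After op 5 (left): buf='OGZRA' cursor=2
After op 6 (delete): buf='OGRA' cursor=2
After op 7 (delete): buf='OGA' cursor=2
After op 8 (end): buf='OGA' cursor=3
After op 9 (backspace): buf='OG' cursor=2
After op 10 (undo): buf='OGA' cursor=3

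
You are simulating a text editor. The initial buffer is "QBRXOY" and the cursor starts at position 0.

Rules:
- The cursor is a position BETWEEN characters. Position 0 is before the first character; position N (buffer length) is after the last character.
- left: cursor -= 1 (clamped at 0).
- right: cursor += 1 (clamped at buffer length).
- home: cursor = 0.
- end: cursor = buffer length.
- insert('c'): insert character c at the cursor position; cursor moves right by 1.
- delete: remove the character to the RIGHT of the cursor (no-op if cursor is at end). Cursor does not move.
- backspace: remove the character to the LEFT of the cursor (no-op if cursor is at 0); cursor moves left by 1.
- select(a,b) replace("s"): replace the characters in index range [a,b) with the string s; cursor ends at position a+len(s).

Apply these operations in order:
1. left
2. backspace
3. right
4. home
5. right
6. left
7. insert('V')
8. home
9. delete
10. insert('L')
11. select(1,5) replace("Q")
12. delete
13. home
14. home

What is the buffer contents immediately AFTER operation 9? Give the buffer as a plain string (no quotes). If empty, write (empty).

After op 1 (left): buf='QBRXOY' cursor=0
After op 2 (backspace): buf='QBRXOY' cursor=0
After op 3 (right): buf='QBRXOY' cursor=1
After op 4 (home): buf='QBRXOY' cursor=0
After op 5 (right): buf='QBRXOY' cursor=1
After op 6 (left): buf='QBRXOY' cursor=0
After op 7 (insert('V')): buf='VQBRXOY' cursor=1
After op 8 (home): buf='VQBRXOY' cursor=0
After op 9 (delete): buf='QBRXOY' cursor=0

Answer: QBRXOY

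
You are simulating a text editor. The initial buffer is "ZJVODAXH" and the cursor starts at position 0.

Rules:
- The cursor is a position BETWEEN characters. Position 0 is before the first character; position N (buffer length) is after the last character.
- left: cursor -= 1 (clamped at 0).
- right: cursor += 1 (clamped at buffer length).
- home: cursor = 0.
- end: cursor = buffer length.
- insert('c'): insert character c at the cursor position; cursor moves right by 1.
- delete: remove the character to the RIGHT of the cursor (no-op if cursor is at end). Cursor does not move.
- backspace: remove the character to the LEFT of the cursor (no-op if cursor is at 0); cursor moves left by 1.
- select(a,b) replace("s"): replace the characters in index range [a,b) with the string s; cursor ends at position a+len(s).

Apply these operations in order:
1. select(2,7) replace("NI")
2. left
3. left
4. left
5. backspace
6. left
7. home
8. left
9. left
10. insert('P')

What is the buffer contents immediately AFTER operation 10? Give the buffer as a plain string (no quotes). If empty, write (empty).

Answer: PJNIH

Derivation:
After op 1 (select(2,7) replace("NI")): buf='ZJNIH' cursor=4
After op 2 (left): buf='ZJNIH' cursor=3
After op 3 (left): buf='ZJNIH' cursor=2
After op 4 (left): buf='ZJNIH' cursor=1
After op 5 (backspace): buf='JNIH' cursor=0
After op 6 (left): buf='JNIH' cursor=0
After op 7 (home): buf='JNIH' cursor=0
After op 8 (left): buf='JNIH' cursor=0
After op 9 (left): buf='JNIH' cursor=0
After op 10 (insert('P')): buf='PJNIH' cursor=1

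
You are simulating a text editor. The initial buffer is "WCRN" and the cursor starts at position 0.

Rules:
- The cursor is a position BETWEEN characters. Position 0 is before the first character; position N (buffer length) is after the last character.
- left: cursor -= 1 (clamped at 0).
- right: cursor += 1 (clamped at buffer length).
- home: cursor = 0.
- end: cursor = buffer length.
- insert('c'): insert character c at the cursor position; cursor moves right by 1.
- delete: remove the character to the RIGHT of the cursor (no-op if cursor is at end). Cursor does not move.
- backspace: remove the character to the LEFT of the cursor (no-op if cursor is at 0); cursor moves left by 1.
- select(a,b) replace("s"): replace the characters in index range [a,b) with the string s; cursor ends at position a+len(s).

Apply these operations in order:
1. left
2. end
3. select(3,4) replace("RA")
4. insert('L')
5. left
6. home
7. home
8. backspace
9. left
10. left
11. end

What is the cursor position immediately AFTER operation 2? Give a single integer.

Answer: 4

Derivation:
After op 1 (left): buf='WCRN' cursor=0
After op 2 (end): buf='WCRN' cursor=4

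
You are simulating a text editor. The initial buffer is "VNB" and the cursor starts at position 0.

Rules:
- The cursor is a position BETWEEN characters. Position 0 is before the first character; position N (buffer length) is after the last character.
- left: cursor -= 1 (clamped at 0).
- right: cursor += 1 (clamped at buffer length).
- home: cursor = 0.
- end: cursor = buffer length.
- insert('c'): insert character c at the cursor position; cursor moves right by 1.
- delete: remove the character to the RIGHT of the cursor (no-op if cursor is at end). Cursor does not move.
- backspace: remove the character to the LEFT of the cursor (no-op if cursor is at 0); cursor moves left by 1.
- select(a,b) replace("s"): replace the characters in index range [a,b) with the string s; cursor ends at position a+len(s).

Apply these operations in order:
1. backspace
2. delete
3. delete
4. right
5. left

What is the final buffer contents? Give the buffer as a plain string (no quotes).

After op 1 (backspace): buf='VNB' cursor=0
After op 2 (delete): buf='NB' cursor=0
After op 3 (delete): buf='B' cursor=0
After op 4 (right): buf='B' cursor=1
After op 5 (left): buf='B' cursor=0

Answer: B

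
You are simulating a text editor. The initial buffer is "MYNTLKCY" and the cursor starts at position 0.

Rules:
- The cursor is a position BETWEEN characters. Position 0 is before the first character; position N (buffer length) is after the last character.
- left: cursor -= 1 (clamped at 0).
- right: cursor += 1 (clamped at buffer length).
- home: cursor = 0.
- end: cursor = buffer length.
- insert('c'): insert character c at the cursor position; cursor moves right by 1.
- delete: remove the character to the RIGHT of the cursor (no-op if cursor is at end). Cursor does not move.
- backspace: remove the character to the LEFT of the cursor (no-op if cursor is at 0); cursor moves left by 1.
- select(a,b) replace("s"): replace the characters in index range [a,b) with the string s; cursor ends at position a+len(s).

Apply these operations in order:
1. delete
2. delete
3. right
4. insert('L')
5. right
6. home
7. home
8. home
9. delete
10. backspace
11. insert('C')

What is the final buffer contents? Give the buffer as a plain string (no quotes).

Answer: CLTLKCY

Derivation:
After op 1 (delete): buf='YNTLKCY' cursor=0
After op 2 (delete): buf='NTLKCY' cursor=0
After op 3 (right): buf='NTLKCY' cursor=1
After op 4 (insert('L')): buf='NLTLKCY' cursor=2
After op 5 (right): buf='NLTLKCY' cursor=3
After op 6 (home): buf='NLTLKCY' cursor=0
After op 7 (home): buf='NLTLKCY' cursor=0
After op 8 (home): buf='NLTLKCY' cursor=0
After op 9 (delete): buf='LTLKCY' cursor=0
After op 10 (backspace): buf='LTLKCY' cursor=0
After op 11 (insert('C')): buf='CLTLKCY' cursor=1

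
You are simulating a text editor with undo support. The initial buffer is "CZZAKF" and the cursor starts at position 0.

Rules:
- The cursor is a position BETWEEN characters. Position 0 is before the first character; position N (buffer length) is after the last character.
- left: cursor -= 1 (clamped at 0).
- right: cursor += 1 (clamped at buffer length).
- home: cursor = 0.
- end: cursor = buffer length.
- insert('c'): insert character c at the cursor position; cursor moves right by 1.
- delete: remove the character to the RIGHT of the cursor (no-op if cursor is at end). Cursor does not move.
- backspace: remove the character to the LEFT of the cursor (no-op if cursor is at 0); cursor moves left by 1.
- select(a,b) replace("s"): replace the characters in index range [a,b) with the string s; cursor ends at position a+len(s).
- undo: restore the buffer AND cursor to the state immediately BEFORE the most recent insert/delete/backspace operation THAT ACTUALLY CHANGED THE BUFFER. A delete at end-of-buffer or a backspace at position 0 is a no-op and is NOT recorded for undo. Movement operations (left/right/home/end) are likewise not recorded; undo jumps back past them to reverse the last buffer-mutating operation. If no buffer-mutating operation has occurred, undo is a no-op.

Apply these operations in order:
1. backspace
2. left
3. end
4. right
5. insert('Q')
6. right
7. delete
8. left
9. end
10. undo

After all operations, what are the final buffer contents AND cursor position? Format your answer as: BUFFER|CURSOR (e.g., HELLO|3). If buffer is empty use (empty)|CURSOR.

Answer: CZZAKF|6

Derivation:
After op 1 (backspace): buf='CZZAKF' cursor=0
After op 2 (left): buf='CZZAKF' cursor=0
After op 3 (end): buf='CZZAKF' cursor=6
After op 4 (right): buf='CZZAKF' cursor=6
After op 5 (insert('Q')): buf='CZZAKFQ' cursor=7
After op 6 (right): buf='CZZAKFQ' cursor=7
After op 7 (delete): buf='CZZAKFQ' cursor=7
After op 8 (left): buf='CZZAKFQ' cursor=6
After op 9 (end): buf='CZZAKFQ' cursor=7
After op 10 (undo): buf='CZZAKF' cursor=6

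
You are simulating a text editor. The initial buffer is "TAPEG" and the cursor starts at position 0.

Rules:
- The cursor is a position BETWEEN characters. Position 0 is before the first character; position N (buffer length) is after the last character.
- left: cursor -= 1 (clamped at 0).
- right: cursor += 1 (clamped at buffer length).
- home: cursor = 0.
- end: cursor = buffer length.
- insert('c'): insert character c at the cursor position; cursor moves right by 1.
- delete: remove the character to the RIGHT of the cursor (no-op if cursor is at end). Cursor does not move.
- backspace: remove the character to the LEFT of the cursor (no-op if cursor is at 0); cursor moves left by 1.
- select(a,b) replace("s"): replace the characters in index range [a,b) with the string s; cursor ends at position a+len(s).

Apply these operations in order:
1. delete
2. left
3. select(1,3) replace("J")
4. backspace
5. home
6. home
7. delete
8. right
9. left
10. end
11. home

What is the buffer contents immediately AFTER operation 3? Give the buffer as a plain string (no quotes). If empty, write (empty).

After op 1 (delete): buf='APEG' cursor=0
After op 2 (left): buf='APEG' cursor=0
After op 3 (select(1,3) replace("J")): buf='AJG' cursor=2

Answer: AJG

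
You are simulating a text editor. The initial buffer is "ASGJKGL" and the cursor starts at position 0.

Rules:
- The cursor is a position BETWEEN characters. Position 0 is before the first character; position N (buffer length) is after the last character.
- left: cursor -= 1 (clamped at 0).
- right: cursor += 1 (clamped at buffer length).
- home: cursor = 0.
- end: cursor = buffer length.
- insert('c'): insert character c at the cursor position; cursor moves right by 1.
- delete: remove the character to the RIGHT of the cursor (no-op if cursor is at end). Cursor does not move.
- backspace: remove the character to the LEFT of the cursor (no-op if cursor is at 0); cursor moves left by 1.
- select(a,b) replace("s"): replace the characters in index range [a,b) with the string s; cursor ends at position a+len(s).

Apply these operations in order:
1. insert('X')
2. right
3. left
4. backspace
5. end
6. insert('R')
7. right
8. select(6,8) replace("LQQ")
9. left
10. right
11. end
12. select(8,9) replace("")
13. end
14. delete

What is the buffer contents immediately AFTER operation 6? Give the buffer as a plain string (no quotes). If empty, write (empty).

Answer: ASGJKGLR

Derivation:
After op 1 (insert('X')): buf='XASGJKGL' cursor=1
After op 2 (right): buf='XASGJKGL' cursor=2
After op 3 (left): buf='XASGJKGL' cursor=1
After op 4 (backspace): buf='ASGJKGL' cursor=0
After op 5 (end): buf='ASGJKGL' cursor=7
After op 6 (insert('R')): buf='ASGJKGLR' cursor=8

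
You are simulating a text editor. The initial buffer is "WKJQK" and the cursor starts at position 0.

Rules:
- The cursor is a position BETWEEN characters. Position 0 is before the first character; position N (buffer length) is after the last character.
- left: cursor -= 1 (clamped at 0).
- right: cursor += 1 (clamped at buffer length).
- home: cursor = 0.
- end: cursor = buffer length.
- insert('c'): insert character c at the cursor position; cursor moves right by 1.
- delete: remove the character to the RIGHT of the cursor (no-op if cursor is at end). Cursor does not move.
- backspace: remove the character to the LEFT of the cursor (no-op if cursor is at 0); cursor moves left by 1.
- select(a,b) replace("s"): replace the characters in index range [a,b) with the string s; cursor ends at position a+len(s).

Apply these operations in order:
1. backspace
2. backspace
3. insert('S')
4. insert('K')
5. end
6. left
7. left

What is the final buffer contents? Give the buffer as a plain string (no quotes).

After op 1 (backspace): buf='WKJQK' cursor=0
After op 2 (backspace): buf='WKJQK' cursor=0
After op 3 (insert('S')): buf='SWKJQK' cursor=1
After op 4 (insert('K')): buf='SKWKJQK' cursor=2
After op 5 (end): buf='SKWKJQK' cursor=7
After op 6 (left): buf='SKWKJQK' cursor=6
After op 7 (left): buf='SKWKJQK' cursor=5

Answer: SKWKJQK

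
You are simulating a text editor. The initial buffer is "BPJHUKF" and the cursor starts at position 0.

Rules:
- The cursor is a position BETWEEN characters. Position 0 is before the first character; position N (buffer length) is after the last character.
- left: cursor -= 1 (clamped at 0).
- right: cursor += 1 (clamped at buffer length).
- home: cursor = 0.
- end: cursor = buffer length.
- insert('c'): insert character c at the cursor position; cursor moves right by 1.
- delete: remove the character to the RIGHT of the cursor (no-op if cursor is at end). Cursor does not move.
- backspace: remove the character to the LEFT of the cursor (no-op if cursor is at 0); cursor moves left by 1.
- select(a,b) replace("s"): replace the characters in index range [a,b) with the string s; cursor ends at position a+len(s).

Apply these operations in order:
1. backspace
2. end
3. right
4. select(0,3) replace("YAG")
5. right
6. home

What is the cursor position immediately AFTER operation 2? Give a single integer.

Answer: 7

Derivation:
After op 1 (backspace): buf='BPJHUKF' cursor=0
After op 2 (end): buf='BPJHUKF' cursor=7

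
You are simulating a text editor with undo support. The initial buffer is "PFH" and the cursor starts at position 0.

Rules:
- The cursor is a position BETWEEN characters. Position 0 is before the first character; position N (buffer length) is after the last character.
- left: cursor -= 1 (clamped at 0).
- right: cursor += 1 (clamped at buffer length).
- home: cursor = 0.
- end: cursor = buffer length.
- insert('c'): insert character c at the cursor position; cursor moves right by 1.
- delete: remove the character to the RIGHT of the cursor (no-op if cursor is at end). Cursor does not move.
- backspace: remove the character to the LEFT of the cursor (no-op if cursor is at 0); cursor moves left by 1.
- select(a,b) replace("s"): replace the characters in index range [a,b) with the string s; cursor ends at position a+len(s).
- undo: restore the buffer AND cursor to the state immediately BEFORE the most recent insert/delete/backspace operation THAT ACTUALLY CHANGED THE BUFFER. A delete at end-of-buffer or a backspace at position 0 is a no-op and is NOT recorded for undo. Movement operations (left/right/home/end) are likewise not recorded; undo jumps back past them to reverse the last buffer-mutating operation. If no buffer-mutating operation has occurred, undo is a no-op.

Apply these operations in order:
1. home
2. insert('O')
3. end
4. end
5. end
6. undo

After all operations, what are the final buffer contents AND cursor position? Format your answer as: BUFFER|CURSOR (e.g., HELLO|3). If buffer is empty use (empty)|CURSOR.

Answer: PFH|0

Derivation:
After op 1 (home): buf='PFH' cursor=0
After op 2 (insert('O')): buf='OPFH' cursor=1
After op 3 (end): buf='OPFH' cursor=4
After op 4 (end): buf='OPFH' cursor=4
After op 5 (end): buf='OPFH' cursor=4
After op 6 (undo): buf='PFH' cursor=0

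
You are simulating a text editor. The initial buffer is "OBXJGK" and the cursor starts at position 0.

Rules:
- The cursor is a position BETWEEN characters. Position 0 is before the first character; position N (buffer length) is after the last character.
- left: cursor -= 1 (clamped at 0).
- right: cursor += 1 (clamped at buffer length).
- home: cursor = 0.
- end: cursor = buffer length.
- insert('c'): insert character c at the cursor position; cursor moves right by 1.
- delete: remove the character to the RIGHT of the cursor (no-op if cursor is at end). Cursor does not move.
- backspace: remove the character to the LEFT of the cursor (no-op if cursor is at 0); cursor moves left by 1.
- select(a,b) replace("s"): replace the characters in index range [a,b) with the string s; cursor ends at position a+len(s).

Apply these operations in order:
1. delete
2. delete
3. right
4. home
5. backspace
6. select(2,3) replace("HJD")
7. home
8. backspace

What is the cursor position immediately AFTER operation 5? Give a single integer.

Answer: 0

Derivation:
After op 1 (delete): buf='BXJGK' cursor=0
After op 2 (delete): buf='XJGK' cursor=0
After op 3 (right): buf='XJGK' cursor=1
After op 4 (home): buf='XJGK' cursor=0
After op 5 (backspace): buf='XJGK' cursor=0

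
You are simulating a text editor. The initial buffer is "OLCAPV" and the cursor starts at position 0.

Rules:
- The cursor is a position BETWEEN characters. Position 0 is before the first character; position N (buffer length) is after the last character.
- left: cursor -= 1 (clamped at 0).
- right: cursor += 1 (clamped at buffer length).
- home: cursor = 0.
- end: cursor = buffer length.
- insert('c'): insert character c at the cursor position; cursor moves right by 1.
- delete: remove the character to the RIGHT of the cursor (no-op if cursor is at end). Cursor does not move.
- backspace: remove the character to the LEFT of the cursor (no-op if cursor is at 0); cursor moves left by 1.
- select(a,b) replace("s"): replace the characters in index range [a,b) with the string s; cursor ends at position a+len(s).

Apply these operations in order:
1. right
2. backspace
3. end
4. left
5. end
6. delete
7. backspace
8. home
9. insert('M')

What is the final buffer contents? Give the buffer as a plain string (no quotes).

After op 1 (right): buf='OLCAPV' cursor=1
After op 2 (backspace): buf='LCAPV' cursor=0
After op 3 (end): buf='LCAPV' cursor=5
After op 4 (left): buf='LCAPV' cursor=4
After op 5 (end): buf='LCAPV' cursor=5
After op 6 (delete): buf='LCAPV' cursor=5
After op 7 (backspace): buf='LCAP' cursor=4
After op 8 (home): buf='LCAP' cursor=0
After op 9 (insert('M')): buf='MLCAP' cursor=1

Answer: MLCAP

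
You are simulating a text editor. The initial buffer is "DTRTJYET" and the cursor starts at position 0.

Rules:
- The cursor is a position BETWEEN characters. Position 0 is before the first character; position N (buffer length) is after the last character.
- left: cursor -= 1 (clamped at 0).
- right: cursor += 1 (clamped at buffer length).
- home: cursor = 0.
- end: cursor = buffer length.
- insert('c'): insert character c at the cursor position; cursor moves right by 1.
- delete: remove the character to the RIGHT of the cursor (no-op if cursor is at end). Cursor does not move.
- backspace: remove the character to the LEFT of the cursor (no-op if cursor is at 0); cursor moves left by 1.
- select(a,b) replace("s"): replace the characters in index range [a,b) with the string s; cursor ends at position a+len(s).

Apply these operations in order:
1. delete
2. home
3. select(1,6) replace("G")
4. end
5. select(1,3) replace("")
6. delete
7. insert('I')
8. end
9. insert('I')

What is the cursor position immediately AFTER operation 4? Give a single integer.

After op 1 (delete): buf='TRTJYET' cursor=0
After op 2 (home): buf='TRTJYET' cursor=0
After op 3 (select(1,6) replace("G")): buf='TGT' cursor=2
After op 4 (end): buf='TGT' cursor=3

Answer: 3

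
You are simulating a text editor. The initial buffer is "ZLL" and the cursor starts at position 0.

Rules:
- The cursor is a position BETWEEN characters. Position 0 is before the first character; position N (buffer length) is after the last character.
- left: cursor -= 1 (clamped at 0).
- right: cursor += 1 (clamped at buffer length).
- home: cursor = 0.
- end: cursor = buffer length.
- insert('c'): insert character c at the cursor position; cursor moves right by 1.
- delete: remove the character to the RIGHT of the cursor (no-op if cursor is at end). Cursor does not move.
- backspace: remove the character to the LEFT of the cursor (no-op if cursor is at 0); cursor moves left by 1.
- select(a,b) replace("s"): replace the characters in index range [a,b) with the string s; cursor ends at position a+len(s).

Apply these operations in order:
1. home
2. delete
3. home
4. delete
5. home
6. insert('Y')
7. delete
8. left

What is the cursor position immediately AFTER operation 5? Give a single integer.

Answer: 0

Derivation:
After op 1 (home): buf='ZLL' cursor=0
After op 2 (delete): buf='LL' cursor=0
After op 3 (home): buf='LL' cursor=0
After op 4 (delete): buf='L' cursor=0
After op 5 (home): buf='L' cursor=0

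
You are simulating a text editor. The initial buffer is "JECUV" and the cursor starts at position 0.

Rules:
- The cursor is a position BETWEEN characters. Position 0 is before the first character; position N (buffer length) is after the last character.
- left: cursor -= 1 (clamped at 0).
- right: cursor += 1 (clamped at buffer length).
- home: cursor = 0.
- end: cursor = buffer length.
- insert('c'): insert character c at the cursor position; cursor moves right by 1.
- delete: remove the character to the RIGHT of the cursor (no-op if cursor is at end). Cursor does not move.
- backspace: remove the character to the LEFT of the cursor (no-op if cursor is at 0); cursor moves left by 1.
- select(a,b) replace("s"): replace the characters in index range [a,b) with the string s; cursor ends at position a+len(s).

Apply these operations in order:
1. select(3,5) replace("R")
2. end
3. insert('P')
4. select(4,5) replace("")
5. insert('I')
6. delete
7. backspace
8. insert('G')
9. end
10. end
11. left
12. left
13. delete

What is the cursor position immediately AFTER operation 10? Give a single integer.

Answer: 5

Derivation:
After op 1 (select(3,5) replace("R")): buf='JECR' cursor=4
After op 2 (end): buf='JECR' cursor=4
After op 3 (insert('P')): buf='JECRP' cursor=5
After op 4 (select(4,5) replace("")): buf='JECR' cursor=4
After op 5 (insert('I')): buf='JECRI' cursor=5
After op 6 (delete): buf='JECRI' cursor=5
After op 7 (backspace): buf='JECR' cursor=4
After op 8 (insert('G')): buf='JECRG' cursor=5
After op 9 (end): buf='JECRG' cursor=5
After op 10 (end): buf='JECRG' cursor=5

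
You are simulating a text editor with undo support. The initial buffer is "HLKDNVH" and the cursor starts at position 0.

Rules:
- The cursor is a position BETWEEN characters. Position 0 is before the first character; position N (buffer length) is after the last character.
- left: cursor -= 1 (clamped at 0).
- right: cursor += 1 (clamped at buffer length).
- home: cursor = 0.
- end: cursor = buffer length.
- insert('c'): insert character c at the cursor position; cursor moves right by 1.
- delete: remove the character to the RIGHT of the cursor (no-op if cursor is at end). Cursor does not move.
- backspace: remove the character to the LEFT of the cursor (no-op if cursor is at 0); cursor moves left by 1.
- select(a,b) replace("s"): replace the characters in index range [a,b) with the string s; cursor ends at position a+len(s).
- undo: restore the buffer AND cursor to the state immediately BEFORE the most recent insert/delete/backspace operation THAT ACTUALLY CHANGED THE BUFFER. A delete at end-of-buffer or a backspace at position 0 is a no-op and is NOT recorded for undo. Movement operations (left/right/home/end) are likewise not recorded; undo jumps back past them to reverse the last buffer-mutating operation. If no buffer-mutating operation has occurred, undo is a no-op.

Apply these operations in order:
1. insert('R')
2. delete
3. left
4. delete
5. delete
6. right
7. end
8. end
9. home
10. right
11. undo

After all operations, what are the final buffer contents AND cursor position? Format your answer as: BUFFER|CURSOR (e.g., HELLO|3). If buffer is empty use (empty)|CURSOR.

After op 1 (insert('R')): buf='RHLKDNVH' cursor=1
After op 2 (delete): buf='RLKDNVH' cursor=1
After op 3 (left): buf='RLKDNVH' cursor=0
After op 4 (delete): buf='LKDNVH' cursor=0
After op 5 (delete): buf='KDNVH' cursor=0
After op 6 (right): buf='KDNVH' cursor=1
After op 7 (end): buf='KDNVH' cursor=5
After op 8 (end): buf='KDNVH' cursor=5
After op 9 (home): buf='KDNVH' cursor=0
After op 10 (right): buf='KDNVH' cursor=1
After op 11 (undo): buf='LKDNVH' cursor=0

Answer: LKDNVH|0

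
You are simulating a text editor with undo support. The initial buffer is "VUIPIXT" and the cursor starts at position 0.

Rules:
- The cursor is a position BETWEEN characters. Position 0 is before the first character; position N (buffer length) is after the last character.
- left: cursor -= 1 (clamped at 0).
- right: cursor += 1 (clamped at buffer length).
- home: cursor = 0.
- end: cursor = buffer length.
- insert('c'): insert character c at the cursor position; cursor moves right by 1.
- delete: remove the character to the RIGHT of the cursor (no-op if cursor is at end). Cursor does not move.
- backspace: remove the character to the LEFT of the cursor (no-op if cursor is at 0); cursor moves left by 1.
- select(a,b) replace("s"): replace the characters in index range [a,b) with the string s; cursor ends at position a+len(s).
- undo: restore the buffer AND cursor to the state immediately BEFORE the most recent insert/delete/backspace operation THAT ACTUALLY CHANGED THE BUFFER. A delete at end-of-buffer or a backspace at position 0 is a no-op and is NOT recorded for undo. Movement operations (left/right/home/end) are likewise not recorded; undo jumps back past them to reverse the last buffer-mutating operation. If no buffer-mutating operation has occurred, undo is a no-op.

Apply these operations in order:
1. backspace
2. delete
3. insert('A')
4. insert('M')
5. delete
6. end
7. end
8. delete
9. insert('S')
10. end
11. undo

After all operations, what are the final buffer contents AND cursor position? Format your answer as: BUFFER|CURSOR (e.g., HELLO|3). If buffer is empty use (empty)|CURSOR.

Answer: AMIPIXT|7

Derivation:
After op 1 (backspace): buf='VUIPIXT' cursor=0
After op 2 (delete): buf='UIPIXT' cursor=0
After op 3 (insert('A')): buf='AUIPIXT' cursor=1
After op 4 (insert('M')): buf='AMUIPIXT' cursor=2
After op 5 (delete): buf='AMIPIXT' cursor=2
After op 6 (end): buf='AMIPIXT' cursor=7
After op 7 (end): buf='AMIPIXT' cursor=7
After op 8 (delete): buf='AMIPIXT' cursor=7
After op 9 (insert('S')): buf='AMIPIXTS' cursor=8
After op 10 (end): buf='AMIPIXTS' cursor=8
After op 11 (undo): buf='AMIPIXT' cursor=7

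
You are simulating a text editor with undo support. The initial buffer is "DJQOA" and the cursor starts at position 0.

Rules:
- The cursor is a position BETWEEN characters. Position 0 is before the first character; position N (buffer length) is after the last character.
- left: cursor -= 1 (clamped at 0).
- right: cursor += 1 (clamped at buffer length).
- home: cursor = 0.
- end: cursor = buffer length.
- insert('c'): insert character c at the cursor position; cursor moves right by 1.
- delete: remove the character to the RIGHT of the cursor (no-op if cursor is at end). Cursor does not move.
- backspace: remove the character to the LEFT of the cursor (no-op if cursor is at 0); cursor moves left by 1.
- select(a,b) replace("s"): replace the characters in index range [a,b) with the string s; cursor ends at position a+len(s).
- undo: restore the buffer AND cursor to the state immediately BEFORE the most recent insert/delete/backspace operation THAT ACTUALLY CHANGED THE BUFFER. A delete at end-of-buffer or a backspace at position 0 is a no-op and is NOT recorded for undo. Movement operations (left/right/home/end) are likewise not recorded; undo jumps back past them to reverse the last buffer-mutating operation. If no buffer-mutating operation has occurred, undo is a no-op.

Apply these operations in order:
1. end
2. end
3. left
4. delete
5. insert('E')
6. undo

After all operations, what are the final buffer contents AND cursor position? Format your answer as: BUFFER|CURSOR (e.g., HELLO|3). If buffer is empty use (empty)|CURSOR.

After op 1 (end): buf='DJQOA' cursor=5
After op 2 (end): buf='DJQOA' cursor=5
After op 3 (left): buf='DJQOA' cursor=4
After op 4 (delete): buf='DJQO' cursor=4
After op 5 (insert('E')): buf='DJQOE' cursor=5
After op 6 (undo): buf='DJQO' cursor=4

Answer: DJQO|4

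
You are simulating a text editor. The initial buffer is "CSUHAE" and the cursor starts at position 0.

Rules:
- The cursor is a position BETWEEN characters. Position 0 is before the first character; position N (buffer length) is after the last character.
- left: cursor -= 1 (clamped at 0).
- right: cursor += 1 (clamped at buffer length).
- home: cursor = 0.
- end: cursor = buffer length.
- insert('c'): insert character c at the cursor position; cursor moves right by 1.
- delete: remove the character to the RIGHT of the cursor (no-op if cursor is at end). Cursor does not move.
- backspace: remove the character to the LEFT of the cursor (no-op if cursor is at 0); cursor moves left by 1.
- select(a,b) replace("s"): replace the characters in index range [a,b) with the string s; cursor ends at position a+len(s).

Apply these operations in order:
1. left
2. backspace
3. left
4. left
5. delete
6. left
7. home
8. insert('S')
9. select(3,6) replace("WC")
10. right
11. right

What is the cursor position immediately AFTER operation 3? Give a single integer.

After op 1 (left): buf='CSUHAE' cursor=0
After op 2 (backspace): buf='CSUHAE' cursor=0
After op 3 (left): buf='CSUHAE' cursor=0

Answer: 0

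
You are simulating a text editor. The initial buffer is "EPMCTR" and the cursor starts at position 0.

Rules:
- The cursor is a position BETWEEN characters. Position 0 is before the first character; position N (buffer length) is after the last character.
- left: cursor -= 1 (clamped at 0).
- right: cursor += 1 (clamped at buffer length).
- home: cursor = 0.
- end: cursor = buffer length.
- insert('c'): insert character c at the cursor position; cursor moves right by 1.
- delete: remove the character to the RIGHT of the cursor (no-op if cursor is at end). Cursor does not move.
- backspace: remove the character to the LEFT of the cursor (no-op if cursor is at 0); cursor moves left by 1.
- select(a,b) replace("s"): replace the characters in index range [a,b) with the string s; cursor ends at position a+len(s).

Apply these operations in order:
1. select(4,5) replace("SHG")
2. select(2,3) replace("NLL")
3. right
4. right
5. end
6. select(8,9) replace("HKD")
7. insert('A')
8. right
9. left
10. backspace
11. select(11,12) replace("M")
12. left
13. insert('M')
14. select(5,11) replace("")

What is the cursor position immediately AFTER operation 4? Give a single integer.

After op 1 (select(4,5) replace("SHG")): buf='EPMCSHGR' cursor=7
After op 2 (select(2,3) replace("NLL")): buf='EPNLLCSHGR' cursor=5
After op 3 (right): buf='EPNLLCSHGR' cursor=6
After op 4 (right): buf='EPNLLCSHGR' cursor=7

Answer: 7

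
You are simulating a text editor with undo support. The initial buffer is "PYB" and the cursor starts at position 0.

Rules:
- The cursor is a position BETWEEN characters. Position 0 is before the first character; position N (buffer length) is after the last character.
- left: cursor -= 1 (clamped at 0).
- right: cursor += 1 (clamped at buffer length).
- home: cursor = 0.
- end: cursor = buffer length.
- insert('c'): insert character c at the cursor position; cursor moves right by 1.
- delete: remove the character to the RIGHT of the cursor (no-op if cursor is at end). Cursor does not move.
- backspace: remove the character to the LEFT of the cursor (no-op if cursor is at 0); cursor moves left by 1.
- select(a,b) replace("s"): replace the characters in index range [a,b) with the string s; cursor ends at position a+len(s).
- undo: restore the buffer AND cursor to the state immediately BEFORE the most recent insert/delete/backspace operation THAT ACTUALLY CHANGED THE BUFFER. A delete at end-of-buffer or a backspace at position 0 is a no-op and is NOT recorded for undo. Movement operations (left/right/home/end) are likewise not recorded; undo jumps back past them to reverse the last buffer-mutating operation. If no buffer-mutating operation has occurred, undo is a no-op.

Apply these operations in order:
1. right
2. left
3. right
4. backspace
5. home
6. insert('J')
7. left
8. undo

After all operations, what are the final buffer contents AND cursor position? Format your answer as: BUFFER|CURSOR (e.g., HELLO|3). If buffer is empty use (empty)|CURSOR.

Answer: YB|0

Derivation:
After op 1 (right): buf='PYB' cursor=1
After op 2 (left): buf='PYB' cursor=0
After op 3 (right): buf='PYB' cursor=1
After op 4 (backspace): buf='YB' cursor=0
After op 5 (home): buf='YB' cursor=0
After op 6 (insert('J')): buf='JYB' cursor=1
After op 7 (left): buf='JYB' cursor=0
After op 8 (undo): buf='YB' cursor=0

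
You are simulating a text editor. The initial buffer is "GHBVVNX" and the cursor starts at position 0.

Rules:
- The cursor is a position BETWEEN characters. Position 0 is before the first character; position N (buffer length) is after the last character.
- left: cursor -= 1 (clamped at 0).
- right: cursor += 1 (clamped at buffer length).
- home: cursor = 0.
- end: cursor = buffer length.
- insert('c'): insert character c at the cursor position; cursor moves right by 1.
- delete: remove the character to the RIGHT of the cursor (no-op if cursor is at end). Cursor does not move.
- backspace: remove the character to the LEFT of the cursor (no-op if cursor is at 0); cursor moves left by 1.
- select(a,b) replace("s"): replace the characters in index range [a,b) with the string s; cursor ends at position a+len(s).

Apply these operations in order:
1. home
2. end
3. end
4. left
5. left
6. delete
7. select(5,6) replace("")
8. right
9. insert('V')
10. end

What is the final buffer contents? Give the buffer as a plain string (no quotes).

Answer: GHBVVV

Derivation:
After op 1 (home): buf='GHBVVNX' cursor=0
After op 2 (end): buf='GHBVVNX' cursor=7
After op 3 (end): buf='GHBVVNX' cursor=7
After op 4 (left): buf='GHBVVNX' cursor=6
After op 5 (left): buf='GHBVVNX' cursor=5
After op 6 (delete): buf='GHBVVX' cursor=5
After op 7 (select(5,6) replace("")): buf='GHBVV' cursor=5
After op 8 (right): buf='GHBVV' cursor=5
After op 9 (insert('V')): buf='GHBVVV' cursor=6
After op 10 (end): buf='GHBVVV' cursor=6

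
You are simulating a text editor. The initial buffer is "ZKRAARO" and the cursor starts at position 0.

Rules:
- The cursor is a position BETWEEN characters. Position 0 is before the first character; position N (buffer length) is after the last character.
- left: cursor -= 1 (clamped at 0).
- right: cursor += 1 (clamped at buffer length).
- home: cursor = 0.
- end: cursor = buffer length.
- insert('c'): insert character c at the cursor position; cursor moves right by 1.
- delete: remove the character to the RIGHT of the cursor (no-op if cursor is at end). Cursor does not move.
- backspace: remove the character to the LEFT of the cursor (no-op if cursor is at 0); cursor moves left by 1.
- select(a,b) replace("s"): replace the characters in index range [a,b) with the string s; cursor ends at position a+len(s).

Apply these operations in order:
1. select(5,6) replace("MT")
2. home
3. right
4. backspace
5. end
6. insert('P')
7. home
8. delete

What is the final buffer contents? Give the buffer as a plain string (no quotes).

After op 1 (select(5,6) replace("MT")): buf='ZKRAAMTO' cursor=7
After op 2 (home): buf='ZKRAAMTO' cursor=0
After op 3 (right): buf='ZKRAAMTO' cursor=1
After op 4 (backspace): buf='KRAAMTO' cursor=0
After op 5 (end): buf='KRAAMTO' cursor=7
After op 6 (insert('P')): buf='KRAAMTOP' cursor=8
After op 7 (home): buf='KRAAMTOP' cursor=0
After op 8 (delete): buf='RAAMTOP' cursor=0

Answer: RAAMTOP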